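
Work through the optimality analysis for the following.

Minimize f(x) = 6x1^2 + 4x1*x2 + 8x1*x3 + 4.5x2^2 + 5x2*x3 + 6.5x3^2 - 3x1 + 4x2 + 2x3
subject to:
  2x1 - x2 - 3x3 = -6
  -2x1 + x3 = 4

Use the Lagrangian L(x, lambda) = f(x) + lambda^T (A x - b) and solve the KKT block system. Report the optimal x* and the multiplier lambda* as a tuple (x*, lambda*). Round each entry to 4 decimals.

Form the Lagrangian:
  L(x, lambda) = (1/2) x^T Q x + c^T x + lambda^T (A x - b)
Stationarity (grad_x L = 0): Q x + c + A^T lambda = 0.
Primal feasibility: A x = b.

This gives the KKT block system:
  [ Q   A^T ] [ x     ]   [-c ]
  [ A    0  ] [ lambda ] = [ b ]

Solving the linear system:
  x*      = (-1.3516, -0.5938, 1.2969)
  lambda* = (-0.2656, -5.875)
  f(x*)   = 13.0898

x* = (-1.3516, -0.5938, 1.2969), lambda* = (-0.2656, -5.875)


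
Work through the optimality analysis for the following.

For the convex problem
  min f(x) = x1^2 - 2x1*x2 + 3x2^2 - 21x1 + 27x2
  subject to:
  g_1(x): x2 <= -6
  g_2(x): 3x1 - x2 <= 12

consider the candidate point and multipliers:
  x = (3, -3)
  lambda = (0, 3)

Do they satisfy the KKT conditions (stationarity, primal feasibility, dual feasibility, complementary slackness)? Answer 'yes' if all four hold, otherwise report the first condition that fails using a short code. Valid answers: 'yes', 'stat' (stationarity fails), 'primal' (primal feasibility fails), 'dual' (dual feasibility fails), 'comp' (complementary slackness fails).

Gradient of f: grad f(x) = Q x + c = (-9, 3)
Constraint values g_i(x) = a_i^T x - b_i:
  g_1((3, -3)) = 3
  g_2((3, -3)) = 0
Stationarity residual: grad f(x) + sum_i lambda_i a_i = (0, 0)
  -> stationarity OK
Primal feasibility (all g_i <= 0): FAILS
Dual feasibility (all lambda_i >= 0): OK
Complementary slackness (lambda_i * g_i(x) = 0 for all i): OK

Verdict: the first failing condition is primal_feasibility -> primal.

primal


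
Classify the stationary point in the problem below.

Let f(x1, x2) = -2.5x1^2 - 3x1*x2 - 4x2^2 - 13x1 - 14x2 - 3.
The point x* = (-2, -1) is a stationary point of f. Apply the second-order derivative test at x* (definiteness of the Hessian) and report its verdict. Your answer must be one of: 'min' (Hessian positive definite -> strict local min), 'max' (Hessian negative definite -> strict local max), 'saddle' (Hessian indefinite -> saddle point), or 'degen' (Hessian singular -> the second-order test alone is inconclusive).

Compute the Hessian H = grad^2 f:
  H = [[-5, -3], [-3, -8]]
Verify stationarity: grad f(x*) = H x* + g = (0, 0).
Eigenvalues of H: -9.8541, -3.1459.
Both eigenvalues < 0, so H is negative definite -> x* is a strict local max.

max


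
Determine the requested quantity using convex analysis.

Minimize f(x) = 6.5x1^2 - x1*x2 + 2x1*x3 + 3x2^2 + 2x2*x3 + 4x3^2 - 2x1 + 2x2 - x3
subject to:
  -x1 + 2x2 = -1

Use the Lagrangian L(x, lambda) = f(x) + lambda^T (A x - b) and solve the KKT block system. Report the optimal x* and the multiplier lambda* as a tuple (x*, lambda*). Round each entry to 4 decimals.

Form the Lagrangian:
  L(x, lambda) = (1/2) x^T Q x + c^T x + lambda^T (A x - b)
Stationarity (grad_x L = 0): Q x + c + A^T lambda = 0.
Primal feasibility: A x = b.

This gives the KKT block system:
  [ Q   A^T ] [ x     ]   [-c ]
  [ A    0  ] [ lambda ] = [ b ]

Solving the linear system:
  x*      = (0.101, -0.4495, 0.2121)
  lambda* = (0.1869)
  f(x*)   = -0.5631

x* = (0.101, -0.4495, 0.2121), lambda* = (0.1869)


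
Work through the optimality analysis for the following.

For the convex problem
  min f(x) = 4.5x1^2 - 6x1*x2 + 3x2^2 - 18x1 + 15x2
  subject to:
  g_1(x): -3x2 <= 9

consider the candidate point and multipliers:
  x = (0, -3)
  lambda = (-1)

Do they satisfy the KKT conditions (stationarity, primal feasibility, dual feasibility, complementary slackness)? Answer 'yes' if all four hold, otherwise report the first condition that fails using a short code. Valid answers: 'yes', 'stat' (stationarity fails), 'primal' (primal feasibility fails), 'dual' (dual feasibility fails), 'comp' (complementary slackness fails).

Gradient of f: grad f(x) = Q x + c = (0, -3)
Constraint values g_i(x) = a_i^T x - b_i:
  g_1((0, -3)) = 0
Stationarity residual: grad f(x) + sum_i lambda_i a_i = (0, 0)
  -> stationarity OK
Primal feasibility (all g_i <= 0): OK
Dual feasibility (all lambda_i >= 0): FAILS
Complementary slackness (lambda_i * g_i(x) = 0 for all i): OK

Verdict: the first failing condition is dual_feasibility -> dual.

dual


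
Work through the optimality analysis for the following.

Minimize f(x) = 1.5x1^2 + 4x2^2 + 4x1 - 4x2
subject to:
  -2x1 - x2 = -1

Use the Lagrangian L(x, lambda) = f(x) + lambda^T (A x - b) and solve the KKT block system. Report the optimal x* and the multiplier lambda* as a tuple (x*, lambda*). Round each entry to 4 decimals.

Form the Lagrangian:
  L(x, lambda) = (1/2) x^T Q x + c^T x + lambda^T (A x - b)
Stationarity (grad_x L = 0): Q x + c + A^T lambda = 0.
Primal feasibility: A x = b.

This gives the KKT block system:
  [ Q   A^T ] [ x     ]   [-c ]
  [ A    0  ] [ lambda ] = [ b ]

Solving the linear system:
  x*      = (0.1143, 0.7714)
  lambda* = (2.1714)
  f(x*)   = -0.2286

x* = (0.1143, 0.7714), lambda* = (2.1714)


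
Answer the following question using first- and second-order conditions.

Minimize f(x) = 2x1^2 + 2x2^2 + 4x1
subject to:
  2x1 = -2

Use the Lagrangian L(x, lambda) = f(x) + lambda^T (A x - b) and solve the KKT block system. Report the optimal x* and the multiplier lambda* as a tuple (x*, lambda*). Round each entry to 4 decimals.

Form the Lagrangian:
  L(x, lambda) = (1/2) x^T Q x + c^T x + lambda^T (A x - b)
Stationarity (grad_x L = 0): Q x + c + A^T lambda = 0.
Primal feasibility: A x = b.

This gives the KKT block system:
  [ Q   A^T ] [ x     ]   [-c ]
  [ A    0  ] [ lambda ] = [ b ]

Solving the linear system:
  x*      = (-1, 0)
  lambda* = (0)
  f(x*)   = -2

x* = (-1, 0), lambda* = (0)


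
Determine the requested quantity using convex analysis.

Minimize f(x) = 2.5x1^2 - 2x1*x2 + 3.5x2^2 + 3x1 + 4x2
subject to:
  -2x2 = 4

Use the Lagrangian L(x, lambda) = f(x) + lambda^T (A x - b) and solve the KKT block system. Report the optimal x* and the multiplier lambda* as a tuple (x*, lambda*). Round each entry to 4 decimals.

Form the Lagrangian:
  L(x, lambda) = (1/2) x^T Q x + c^T x + lambda^T (A x - b)
Stationarity (grad_x L = 0): Q x + c + A^T lambda = 0.
Primal feasibility: A x = b.

This gives the KKT block system:
  [ Q   A^T ] [ x     ]   [-c ]
  [ A    0  ] [ lambda ] = [ b ]

Solving the linear system:
  x*      = (-1.4, -2)
  lambda* = (-3.6)
  f(x*)   = 1.1

x* = (-1.4, -2), lambda* = (-3.6)


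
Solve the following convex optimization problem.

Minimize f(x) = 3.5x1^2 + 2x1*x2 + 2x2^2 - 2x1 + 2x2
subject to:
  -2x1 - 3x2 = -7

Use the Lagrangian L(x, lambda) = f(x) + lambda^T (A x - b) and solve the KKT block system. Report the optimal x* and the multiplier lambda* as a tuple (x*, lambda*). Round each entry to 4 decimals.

Form the Lagrangian:
  L(x, lambda) = (1/2) x^T Q x + c^T x + lambda^T (A x - b)
Stationarity (grad_x L = 0): Q x + c + A^T lambda = 0.
Primal feasibility: A x = b.

This gives the KKT block system:
  [ Q   A^T ] [ x     ]   [-c ]
  [ A    0  ] [ lambda ] = [ b ]

Solving the linear system:
  x*      = (0.8, 1.8)
  lambda* = (3.6)
  f(x*)   = 13.6

x* = (0.8, 1.8), lambda* = (3.6)


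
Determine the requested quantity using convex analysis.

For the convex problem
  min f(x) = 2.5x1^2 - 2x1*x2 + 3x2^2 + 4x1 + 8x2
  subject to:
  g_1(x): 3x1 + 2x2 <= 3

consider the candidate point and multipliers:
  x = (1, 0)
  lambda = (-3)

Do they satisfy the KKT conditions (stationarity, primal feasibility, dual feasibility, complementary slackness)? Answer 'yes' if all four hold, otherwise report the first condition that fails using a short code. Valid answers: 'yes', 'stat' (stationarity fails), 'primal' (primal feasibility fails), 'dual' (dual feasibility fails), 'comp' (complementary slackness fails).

Gradient of f: grad f(x) = Q x + c = (9, 6)
Constraint values g_i(x) = a_i^T x - b_i:
  g_1((1, 0)) = 0
Stationarity residual: grad f(x) + sum_i lambda_i a_i = (0, 0)
  -> stationarity OK
Primal feasibility (all g_i <= 0): OK
Dual feasibility (all lambda_i >= 0): FAILS
Complementary slackness (lambda_i * g_i(x) = 0 for all i): OK

Verdict: the first failing condition is dual_feasibility -> dual.

dual


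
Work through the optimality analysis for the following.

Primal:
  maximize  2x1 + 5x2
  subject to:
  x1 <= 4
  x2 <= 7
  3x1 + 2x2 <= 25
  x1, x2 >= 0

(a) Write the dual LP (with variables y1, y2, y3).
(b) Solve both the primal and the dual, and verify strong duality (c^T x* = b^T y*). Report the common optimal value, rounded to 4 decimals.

The standard primal-dual pair for 'max c^T x s.t. A x <= b, x >= 0' is:
  Dual:  min b^T y  s.t.  A^T y >= c,  y >= 0.

So the dual LP is:
  minimize  4y1 + 7y2 + 25y3
  subject to:
    y1 + 3y3 >= 2
    y2 + 2y3 >= 5
    y1, y2, y3 >= 0

Solving the primal: x* = (3.6667, 7).
  primal value c^T x* = 42.3333.
Solving the dual: y* = (0, 3.6667, 0.6667).
  dual value b^T y* = 42.3333.
Strong duality: c^T x* = b^T y*. Confirmed.

42.3333


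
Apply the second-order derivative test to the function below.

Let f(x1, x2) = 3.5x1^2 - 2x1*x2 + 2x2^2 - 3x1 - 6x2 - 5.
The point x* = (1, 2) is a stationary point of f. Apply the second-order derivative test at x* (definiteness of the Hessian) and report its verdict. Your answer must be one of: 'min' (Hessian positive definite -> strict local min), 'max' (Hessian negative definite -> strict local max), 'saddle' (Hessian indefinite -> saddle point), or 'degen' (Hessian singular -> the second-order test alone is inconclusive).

Compute the Hessian H = grad^2 f:
  H = [[7, -2], [-2, 4]]
Verify stationarity: grad f(x*) = H x* + g = (0, 0).
Eigenvalues of H: 3, 8.
Both eigenvalues > 0, so H is positive definite -> x* is a strict local min.

min


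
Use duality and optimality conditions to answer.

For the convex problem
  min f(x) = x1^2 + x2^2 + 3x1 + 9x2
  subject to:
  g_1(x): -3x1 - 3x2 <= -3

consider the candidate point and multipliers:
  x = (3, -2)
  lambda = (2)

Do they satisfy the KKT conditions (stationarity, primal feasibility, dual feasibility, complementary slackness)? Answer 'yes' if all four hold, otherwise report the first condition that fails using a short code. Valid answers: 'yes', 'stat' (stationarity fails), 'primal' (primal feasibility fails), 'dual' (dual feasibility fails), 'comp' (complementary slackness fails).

Gradient of f: grad f(x) = Q x + c = (9, 5)
Constraint values g_i(x) = a_i^T x - b_i:
  g_1((3, -2)) = 0
Stationarity residual: grad f(x) + sum_i lambda_i a_i = (3, -1)
  -> stationarity FAILS
Primal feasibility (all g_i <= 0): OK
Dual feasibility (all lambda_i >= 0): OK
Complementary slackness (lambda_i * g_i(x) = 0 for all i): OK

Verdict: the first failing condition is stationarity -> stat.

stat


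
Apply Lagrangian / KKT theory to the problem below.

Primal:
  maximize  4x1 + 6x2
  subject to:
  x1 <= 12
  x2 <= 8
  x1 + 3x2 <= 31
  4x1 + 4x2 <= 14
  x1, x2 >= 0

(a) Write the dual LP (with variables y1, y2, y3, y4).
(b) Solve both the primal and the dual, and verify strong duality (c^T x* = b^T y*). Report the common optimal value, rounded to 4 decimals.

The standard primal-dual pair for 'max c^T x s.t. A x <= b, x >= 0' is:
  Dual:  min b^T y  s.t.  A^T y >= c,  y >= 0.

So the dual LP is:
  minimize  12y1 + 8y2 + 31y3 + 14y4
  subject to:
    y1 + y3 + 4y4 >= 4
    y2 + 3y3 + 4y4 >= 6
    y1, y2, y3, y4 >= 0

Solving the primal: x* = (0, 3.5).
  primal value c^T x* = 21.
Solving the dual: y* = (0, 0, 0, 1.5).
  dual value b^T y* = 21.
Strong duality: c^T x* = b^T y*. Confirmed.

21


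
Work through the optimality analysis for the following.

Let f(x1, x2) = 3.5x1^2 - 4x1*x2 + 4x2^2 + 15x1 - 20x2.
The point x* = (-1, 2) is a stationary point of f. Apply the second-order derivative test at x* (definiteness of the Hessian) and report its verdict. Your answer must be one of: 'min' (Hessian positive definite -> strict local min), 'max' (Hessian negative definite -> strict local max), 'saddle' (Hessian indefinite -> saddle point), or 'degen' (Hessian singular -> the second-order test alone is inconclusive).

Compute the Hessian H = grad^2 f:
  H = [[7, -4], [-4, 8]]
Verify stationarity: grad f(x*) = H x* + g = (0, 0).
Eigenvalues of H: 3.4689, 11.5311.
Both eigenvalues > 0, so H is positive definite -> x* is a strict local min.

min


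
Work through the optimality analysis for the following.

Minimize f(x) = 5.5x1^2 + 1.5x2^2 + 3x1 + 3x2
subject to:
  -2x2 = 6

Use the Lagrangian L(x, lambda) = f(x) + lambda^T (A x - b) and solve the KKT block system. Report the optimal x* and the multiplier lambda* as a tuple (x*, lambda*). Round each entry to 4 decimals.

Form the Lagrangian:
  L(x, lambda) = (1/2) x^T Q x + c^T x + lambda^T (A x - b)
Stationarity (grad_x L = 0): Q x + c + A^T lambda = 0.
Primal feasibility: A x = b.

This gives the KKT block system:
  [ Q   A^T ] [ x     ]   [-c ]
  [ A    0  ] [ lambda ] = [ b ]

Solving the linear system:
  x*      = (-0.2727, -3)
  lambda* = (-3)
  f(x*)   = 4.0909

x* = (-0.2727, -3), lambda* = (-3)


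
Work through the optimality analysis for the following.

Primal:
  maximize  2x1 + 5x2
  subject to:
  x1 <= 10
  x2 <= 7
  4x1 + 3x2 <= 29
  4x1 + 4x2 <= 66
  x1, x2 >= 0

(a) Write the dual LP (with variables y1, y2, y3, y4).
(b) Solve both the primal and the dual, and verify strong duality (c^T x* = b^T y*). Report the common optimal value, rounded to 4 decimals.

The standard primal-dual pair for 'max c^T x s.t. A x <= b, x >= 0' is:
  Dual:  min b^T y  s.t.  A^T y >= c,  y >= 0.

So the dual LP is:
  minimize  10y1 + 7y2 + 29y3 + 66y4
  subject to:
    y1 + 4y3 + 4y4 >= 2
    y2 + 3y3 + 4y4 >= 5
    y1, y2, y3, y4 >= 0

Solving the primal: x* = (2, 7).
  primal value c^T x* = 39.
Solving the dual: y* = (0, 3.5, 0.5, 0).
  dual value b^T y* = 39.
Strong duality: c^T x* = b^T y*. Confirmed.

39


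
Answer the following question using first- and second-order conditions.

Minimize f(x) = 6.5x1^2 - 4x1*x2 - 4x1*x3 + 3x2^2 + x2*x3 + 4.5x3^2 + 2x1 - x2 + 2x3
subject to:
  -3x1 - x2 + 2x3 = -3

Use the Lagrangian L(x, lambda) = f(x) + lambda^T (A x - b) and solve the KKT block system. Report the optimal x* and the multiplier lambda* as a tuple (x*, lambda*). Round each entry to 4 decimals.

Form the Lagrangian:
  L(x, lambda) = (1/2) x^T Q x + c^T x + lambda^T (A x - b)
Stationarity (grad_x L = 0): Q x + c + A^T lambda = 0.
Primal feasibility: A x = b.

This gives the KKT block system:
  [ Q   A^T ] [ x     ]   [-c ]
  [ A    0  ] [ lambda ] = [ b ]

Solving the linear system:
  x*      = (0.3499, 0.8068, -0.5718)
  lambda* = (1.8695)
  f(x*)   = 2.1789

x* = (0.3499, 0.8068, -0.5718), lambda* = (1.8695)


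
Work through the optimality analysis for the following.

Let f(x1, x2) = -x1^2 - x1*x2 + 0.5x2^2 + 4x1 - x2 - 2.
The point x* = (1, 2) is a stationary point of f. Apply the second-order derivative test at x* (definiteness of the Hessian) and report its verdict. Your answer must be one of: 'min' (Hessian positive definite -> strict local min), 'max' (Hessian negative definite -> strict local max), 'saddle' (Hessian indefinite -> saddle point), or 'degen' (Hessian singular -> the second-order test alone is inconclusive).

Compute the Hessian H = grad^2 f:
  H = [[-2, -1], [-1, 1]]
Verify stationarity: grad f(x*) = H x* + g = (0, 0).
Eigenvalues of H: -2.3028, 1.3028.
Eigenvalues have mixed signs, so H is indefinite -> x* is a saddle point.

saddle


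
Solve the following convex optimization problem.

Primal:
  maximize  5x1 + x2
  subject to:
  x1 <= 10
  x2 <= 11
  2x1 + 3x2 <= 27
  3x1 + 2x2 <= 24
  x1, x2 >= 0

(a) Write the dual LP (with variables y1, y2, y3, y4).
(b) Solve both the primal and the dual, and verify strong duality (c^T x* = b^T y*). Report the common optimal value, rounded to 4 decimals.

The standard primal-dual pair for 'max c^T x s.t. A x <= b, x >= 0' is:
  Dual:  min b^T y  s.t.  A^T y >= c,  y >= 0.

So the dual LP is:
  minimize  10y1 + 11y2 + 27y3 + 24y4
  subject to:
    y1 + 2y3 + 3y4 >= 5
    y2 + 3y3 + 2y4 >= 1
    y1, y2, y3, y4 >= 0

Solving the primal: x* = (8, 0).
  primal value c^T x* = 40.
Solving the dual: y* = (0, 0, 0, 1.6667).
  dual value b^T y* = 40.
Strong duality: c^T x* = b^T y*. Confirmed.

40


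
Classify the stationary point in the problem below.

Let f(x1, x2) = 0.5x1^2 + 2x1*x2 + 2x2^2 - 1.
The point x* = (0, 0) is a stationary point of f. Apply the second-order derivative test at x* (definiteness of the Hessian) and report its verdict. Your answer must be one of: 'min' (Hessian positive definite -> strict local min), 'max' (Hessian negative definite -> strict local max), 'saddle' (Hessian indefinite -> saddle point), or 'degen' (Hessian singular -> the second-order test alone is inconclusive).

Compute the Hessian H = grad^2 f:
  H = [[1, 2], [2, 4]]
Verify stationarity: grad f(x*) = H x* + g = (0, 0).
Eigenvalues of H: 0, 5.
H has a zero eigenvalue (singular; positive semidefinite but not definite), so H is neither positive definite, negative definite, nor indefinite. The second-order test alone is inconclusive -> degen.
(Indeed, f is constant along the null direction of H through x*, so x* is not a strict local extremum.)

degen


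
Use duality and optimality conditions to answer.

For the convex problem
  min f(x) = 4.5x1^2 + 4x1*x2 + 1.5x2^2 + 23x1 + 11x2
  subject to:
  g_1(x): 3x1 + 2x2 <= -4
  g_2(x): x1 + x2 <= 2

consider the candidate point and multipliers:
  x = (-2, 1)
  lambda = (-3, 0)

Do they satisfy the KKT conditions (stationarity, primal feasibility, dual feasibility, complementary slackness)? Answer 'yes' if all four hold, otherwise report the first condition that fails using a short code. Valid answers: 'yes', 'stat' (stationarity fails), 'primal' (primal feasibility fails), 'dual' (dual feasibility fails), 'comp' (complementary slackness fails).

Gradient of f: grad f(x) = Q x + c = (9, 6)
Constraint values g_i(x) = a_i^T x - b_i:
  g_1((-2, 1)) = 0
  g_2((-2, 1)) = -3
Stationarity residual: grad f(x) + sum_i lambda_i a_i = (0, 0)
  -> stationarity OK
Primal feasibility (all g_i <= 0): OK
Dual feasibility (all lambda_i >= 0): FAILS
Complementary slackness (lambda_i * g_i(x) = 0 for all i): OK

Verdict: the first failing condition is dual_feasibility -> dual.

dual


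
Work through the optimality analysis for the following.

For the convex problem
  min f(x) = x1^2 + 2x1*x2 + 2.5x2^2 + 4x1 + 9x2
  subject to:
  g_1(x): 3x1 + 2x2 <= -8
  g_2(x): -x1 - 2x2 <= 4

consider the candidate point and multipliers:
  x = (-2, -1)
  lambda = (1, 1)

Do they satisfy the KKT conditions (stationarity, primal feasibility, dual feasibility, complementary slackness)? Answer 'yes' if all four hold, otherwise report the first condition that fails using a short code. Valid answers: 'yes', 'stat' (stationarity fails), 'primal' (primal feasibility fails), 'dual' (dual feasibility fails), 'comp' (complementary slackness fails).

Gradient of f: grad f(x) = Q x + c = (-2, 0)
Constraint values g_i(x) = a_i^T x - b_i:
  g_1((-2, -1)) = 0
  g_2((-2, -1)) = 0
Stationarity residual: grad f(x) + sum_i lambda_i a_i = (0, 0)
  -> stationarity OK
Primal feasibility (all g_i <= 0): OK
Dual feasibility (all lambda_i >= 0): OK
Complementary slackness (lambda_i * g_i(x) = 0 for all i): OK

Verdict: yes, KKT holds.

yes


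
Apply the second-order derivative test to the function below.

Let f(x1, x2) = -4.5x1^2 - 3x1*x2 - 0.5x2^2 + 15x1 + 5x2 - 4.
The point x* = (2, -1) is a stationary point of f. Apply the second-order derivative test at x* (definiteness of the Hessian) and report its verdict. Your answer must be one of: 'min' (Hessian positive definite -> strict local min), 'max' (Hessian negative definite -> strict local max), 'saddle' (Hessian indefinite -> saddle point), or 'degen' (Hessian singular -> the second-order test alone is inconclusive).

Compute the Hessian H = grad^2 f:
  H = [[-9, -3], [-3, -1]]
Verify stationarity: grad f(x*) = H x* + g = (0, 0).
Eigenvalues of H: -10, 0.
H has a zero eigenvalue (singular; negative semidefinite but not definite), so H is neither positive definite, negative definite, nor indefinite. The second-order test alone is inconclusive -> degen.
(Indeed, f is constant along the null direction of H through x*, so x* is not a strict local extremum.)

degen


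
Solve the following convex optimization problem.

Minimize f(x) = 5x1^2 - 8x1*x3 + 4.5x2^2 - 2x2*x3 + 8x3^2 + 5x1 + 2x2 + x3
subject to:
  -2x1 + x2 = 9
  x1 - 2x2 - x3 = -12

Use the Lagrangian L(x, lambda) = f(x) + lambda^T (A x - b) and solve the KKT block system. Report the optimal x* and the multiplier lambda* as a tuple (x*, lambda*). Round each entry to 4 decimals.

Form the Lagrangian:
  L(x, lambda) = (1/2) x^T Q x + c^T x + lambda^T (A x - b)
Stationarity (grad_x L = 0): Q x + c + A^T lambda = 0.
Primal feasibility: A x = b.

This gives the KKT block system:
  [ Q   A^T ] [ x     ]   [-c ]
  [ A    0  ] [ lambda ] = [ b ]

Solving the linear system:
  x*      = (-2.2214, 4.5573, 0.6641)
  lambda* = (-1.1221, 20.2824)
  f(x*)   = 126.0802

x* = (-2.2214, 4.5573, 0.6641), lambda* = (-1.1221, 20.2824)


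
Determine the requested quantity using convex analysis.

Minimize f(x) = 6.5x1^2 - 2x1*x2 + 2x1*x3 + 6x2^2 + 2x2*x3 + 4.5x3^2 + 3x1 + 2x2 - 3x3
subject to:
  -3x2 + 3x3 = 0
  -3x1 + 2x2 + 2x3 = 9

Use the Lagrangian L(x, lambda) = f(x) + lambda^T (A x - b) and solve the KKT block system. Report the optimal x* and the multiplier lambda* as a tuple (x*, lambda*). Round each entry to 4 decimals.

Form the Lagrangian:
  L(x, lambda) = (1/2) x^T Q x + c^T x + lambda^T (A x - b)
Stationarity (grad_x L = 0): Q x + c + A^T lambda = 0.
Primal feasibility: A x = b.

This gives the KKT block system:
  [ Q   A^T ] [ x     ]   [-c ]
  [ A    0  ] [ lambda ] = [ b ]

Solving the linear system:
  x*      = (-1.642, 1.0185, 1.0185)
  lambda* = (2.4373, -6.1155)
  f(x*)   = 24.5473

x* = (-1.642, 1.0185, 1.0185), lambda* = (2.4373, -6.1155)


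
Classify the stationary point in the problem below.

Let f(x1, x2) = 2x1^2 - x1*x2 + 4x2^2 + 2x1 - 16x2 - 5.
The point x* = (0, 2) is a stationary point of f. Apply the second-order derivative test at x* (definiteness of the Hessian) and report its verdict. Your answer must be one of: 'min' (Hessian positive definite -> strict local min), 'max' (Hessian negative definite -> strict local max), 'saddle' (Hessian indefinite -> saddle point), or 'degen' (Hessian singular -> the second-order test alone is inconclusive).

Compute the Hessian H = grad^2 f:
  H = [[4, -1], [-1, 8]]
Verify stationarity: grad f(x*) = H x* + g = (0, 0).
Eigenvalues of H: 3.7639, 8.2361.
Both eigenvalues > 0, so H is positive definite -> x* is a strict local min.

min


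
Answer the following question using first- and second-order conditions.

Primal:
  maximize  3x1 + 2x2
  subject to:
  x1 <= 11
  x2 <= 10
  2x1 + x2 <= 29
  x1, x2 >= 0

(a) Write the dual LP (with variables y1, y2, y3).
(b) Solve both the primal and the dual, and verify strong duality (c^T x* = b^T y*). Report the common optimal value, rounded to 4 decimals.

The standard primal-dual pair for 'max c^T x s.t. A x <= b, x >= 0' is:
  Dual:  min b^T y  s.t.  A^T y >= c,  y >= 0.

So the dual LP is:
  minimize  11y1 + 10y2 + 29y3
  subject to:
    y1 + 2y3 >= 3
    y2 + y3 >= 2
    y1, y2, y3 >= 0

Solving the primal: x* = (9.5, 10).
  primal value c^T x* = 48.5.
Solving the dual: y* = (0, 0.5, 1.5).
  dual value b^T y* = 48.5.
Strong duality: c^T x* = b^T y*. Confirmed.

48.5


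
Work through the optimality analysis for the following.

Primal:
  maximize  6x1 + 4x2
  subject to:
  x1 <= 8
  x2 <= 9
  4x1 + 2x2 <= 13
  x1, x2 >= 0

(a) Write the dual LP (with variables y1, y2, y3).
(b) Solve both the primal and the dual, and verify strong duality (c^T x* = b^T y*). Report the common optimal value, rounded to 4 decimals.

The standard primal-dual pair for 'max c^T x s.t. A x <= b, x >= 0' is:
  Dual:  min b^T y  s.t.  A^T y >= c,  y >= 0.

So the dual LP is:
  minimize  8y1 + 9y2 + 13y3
  subject to:
    y1 + 4y3 >= 6
    y2 + 2y3 >= 4
    y1, y2, y3 >= 0

Solving the primal: x* = (0, 6.5).
  primal value c^T x* = 26.
Solving the dual: y* = (0, 0, 2).
  dual value b^T y* = 26.
Strong duality: c^T x* = b^T y*. Confirmed.

26


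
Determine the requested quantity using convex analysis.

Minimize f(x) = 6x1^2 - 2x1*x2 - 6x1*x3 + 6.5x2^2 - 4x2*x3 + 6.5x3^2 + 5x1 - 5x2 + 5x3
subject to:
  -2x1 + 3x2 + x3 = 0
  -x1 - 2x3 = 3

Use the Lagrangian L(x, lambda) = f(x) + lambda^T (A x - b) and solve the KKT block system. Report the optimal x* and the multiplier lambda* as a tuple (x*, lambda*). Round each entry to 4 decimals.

Form the Lagrangian:
  L(x, lambda) = (1/2) x^T Q x + c^T x + lambda^T (A x - b)
Stationarity (grad_x L = 0): Q x + c + A^T lambda = 0.
Primal feasibility: A x = b.

This gives the KKT block system:
  [ Q   A^T ] [ x     ]   [-c ]
  [ A    0  ] [ lambda ] = [ b ]

Solving the linear system:
  x*      = (-0.9083, -0.2569, -1.0459)
  lambda* = (0.7798, -0.6697)
  f(x*)   = -3.2385

x* = (-0.9083, -0.2569, -1.0459), lambda* = (0.7798, -0.6697)


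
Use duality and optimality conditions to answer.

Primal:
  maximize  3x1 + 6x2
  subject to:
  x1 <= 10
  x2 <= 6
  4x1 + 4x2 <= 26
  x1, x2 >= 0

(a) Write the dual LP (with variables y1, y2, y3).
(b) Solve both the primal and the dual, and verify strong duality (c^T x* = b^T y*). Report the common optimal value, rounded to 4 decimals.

The standard primal-dual pair for 'max c^T x s.t. A x <= b, x >= 0' is:
  Dual:  min b^T y  s.t.  A^T y >= c,  y >= 0.

So the dual LP is:
  minimize  10y1 + 6y2 + 26y3
  subject to:
    y1 + 4y3 >= 3
    y2 + 4y3 >= 6
    y1, y2, y3 >= 0

Solving the primal: x* = (0.5, 6).
  primal value c^T x* = 37.5.
Solving the dual: y* = (0, 3, 0.75).
  dual value b^T y* = 37.5.
Strong duality: c^T x* = b^T y*. Confirmed.

37.5


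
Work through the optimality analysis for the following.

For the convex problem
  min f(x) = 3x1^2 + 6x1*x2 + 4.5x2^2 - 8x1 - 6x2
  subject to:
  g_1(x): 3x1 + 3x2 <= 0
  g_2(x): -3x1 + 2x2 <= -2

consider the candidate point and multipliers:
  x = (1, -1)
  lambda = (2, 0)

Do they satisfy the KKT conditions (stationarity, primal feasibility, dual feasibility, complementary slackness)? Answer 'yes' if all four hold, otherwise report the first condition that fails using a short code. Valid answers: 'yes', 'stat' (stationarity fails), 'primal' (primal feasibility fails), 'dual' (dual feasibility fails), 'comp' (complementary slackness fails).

Gradient of f: grad f(x) = Q x + c = (-8, -9)
Constraint values g_i(x) = a_i^T x - b_i:
  g_1((1, -1)) = 0
  g_2((1, -1)) = -3
Stationarity residual: grad f(x) + sum_i lambda_i a_i = (-2, -3)
  -> stationarity FAILS
Primal feasibility (all g_i <= 0): OK
Dual feasibility (all lambda_i >= 0): OK
Complementary slackness (lambda_i * g_i(x) = 0 for all i): OK

Verdict: the first failing condition is stationarity -> stat.

stat


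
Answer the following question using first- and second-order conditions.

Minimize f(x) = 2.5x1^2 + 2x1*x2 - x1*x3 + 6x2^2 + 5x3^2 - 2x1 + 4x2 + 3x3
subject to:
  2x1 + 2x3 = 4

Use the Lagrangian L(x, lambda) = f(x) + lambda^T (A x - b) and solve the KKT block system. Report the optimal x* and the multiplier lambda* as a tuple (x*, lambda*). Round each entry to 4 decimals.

Form the Lagrangian:
  L(x, lambda) = (1/2) x^T Q x + c^T x + lambda^T (A x - b)
Stationarity (grad_x L = 0): Q x + c + A^T lambda = 0.
Primal feasibility: A x = b.

This gives the KKT block system:
  [ Q   A^T ] [ x     ]   [-c ]
  [ A    0  ] [ lambda ] = [ b ]

Solving the linear system:
  x*      = (1.66, -0.61, 0.34)
  lambda* = (-2.37)
  f(x*)   = 2.37

x* = (1.66, -0.61, 0.34), lambda* = (-2.37)


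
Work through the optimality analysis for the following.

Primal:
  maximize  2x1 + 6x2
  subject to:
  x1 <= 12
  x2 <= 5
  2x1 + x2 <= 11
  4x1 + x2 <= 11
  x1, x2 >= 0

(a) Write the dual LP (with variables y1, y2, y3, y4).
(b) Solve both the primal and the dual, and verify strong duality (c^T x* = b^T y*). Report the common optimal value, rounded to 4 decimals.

The standard primal-dual pair for 'max c^T x s.t. A x <= b, x >= 0' is:
  Dual:  min b^T y  s.t.  A^T y >= c,  y >= 0.

So the dual LP is:
  minimize  12y1 + 5y2 + 11y3 + 11y4
  subject to:
    y1 + 2y3 + 4y4 >= 2
    y2 + y3 + y4 >= 6
    y1, y2, y3, y4 >= 0

Solving the primal: x* = (1.5, 5).
  primal value c^T x* = 33.
Solving the dual: y* = (0, 5.5, 0, 0.5).
  dual value b^T y* = 33.
Strong duality: c^T x* = b^T y*. Confirmed.

33


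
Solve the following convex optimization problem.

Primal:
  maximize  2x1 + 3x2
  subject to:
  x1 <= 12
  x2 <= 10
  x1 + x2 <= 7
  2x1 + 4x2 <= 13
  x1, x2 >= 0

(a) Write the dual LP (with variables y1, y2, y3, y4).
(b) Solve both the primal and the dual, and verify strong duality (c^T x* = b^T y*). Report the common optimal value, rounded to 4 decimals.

The standard primal-dual pair for 'max c^T x s.t. A x <= b, x >= 0' is:
  Dual:  min b^T y  s.t.  A^T y >= c,  y >= 0.

So the dual LP is:
  minimize  12y1 + 10y2 + 7y3 + 13y4
  subject to:
    y1 + y3 + 2y4 >= 2
    y2 + y3 + 4y4 >= 3
    y1, y2, y3, y4 >= 0

Solving the primal: x* = (6.5, 0).
  primal value c^T x* = 13.
Solving the dual: y* = (0, 0, 0, 1).
  dual value b^T y* = 13.
Strong duality: c^T x* = b^T y*. Confirmed.

13


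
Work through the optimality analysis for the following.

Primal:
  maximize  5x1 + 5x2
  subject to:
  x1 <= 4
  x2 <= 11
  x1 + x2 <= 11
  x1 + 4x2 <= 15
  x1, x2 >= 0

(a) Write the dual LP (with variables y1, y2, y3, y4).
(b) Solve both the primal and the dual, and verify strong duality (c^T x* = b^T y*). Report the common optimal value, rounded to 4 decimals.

The standard primal-dual pair for 'max c^T x s.t. A x <= b, x >= 0' is:
  Dual:  min b^T y  s.t.  A^T y >= c,  y >= 0.

So the dual LP is:
  minimize  4y1 + 11y2 + 11y3 + 15y4
  subject to:
    y1 + y3 + y4 >= 5
    y2 + y3 + 4y4 >= 5
    y1, y2, y3, y4 >= 0

Solving the primal: x* = (4, 2.75).
  primal value c^T x* = 33.75.
Solving the dual: y* = (3.75, 0, 0, 1.25).
  dual value b^T y* = 33.75.
Strong duality: c^T x* = b^T y*. Confirmed.

33.75


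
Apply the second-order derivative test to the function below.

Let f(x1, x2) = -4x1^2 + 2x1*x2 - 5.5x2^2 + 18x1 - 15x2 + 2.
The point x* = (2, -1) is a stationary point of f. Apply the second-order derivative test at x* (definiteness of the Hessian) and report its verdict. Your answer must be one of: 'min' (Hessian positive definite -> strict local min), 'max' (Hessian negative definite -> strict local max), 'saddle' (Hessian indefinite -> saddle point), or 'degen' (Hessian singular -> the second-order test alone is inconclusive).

Compute the Hessian H = grad^2 f:
  H = [[-8, 2], [2, -11]]
Verify stationarity: grad f(x*) = H x* + g = (0, 0).
Eigenvalues of H: -12, -7.
Both eigenvalues < 0, so H is negative definite -> x* is a strict local max.

max


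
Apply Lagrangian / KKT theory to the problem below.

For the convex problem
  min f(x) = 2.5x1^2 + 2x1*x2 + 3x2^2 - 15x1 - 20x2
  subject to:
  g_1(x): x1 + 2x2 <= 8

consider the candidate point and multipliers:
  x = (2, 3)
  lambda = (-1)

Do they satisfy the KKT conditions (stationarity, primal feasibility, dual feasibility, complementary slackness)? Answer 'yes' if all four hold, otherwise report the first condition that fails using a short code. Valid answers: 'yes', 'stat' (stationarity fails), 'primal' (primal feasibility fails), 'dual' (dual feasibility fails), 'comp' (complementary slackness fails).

Gradient of f: grad f(x) = Q x + c = (1, 2)
Constraint values g_i(x) = a_i^T x - b_i:
  g_1((2, 3)) = 0
Stationarity residual: grad f(x) + sum_i lambda_i a_i = (0, 0)
  -> stationarity OK
Primal feasibility (all g_i <= 0): OK
Dual feasibility (all lambda_i >= 0): FAILS
Complementary slackness (lambda_i * g_i(x) = 0 for all i): OK

Verdict: the first failing condition is dual_feasibility -> dual.

dual


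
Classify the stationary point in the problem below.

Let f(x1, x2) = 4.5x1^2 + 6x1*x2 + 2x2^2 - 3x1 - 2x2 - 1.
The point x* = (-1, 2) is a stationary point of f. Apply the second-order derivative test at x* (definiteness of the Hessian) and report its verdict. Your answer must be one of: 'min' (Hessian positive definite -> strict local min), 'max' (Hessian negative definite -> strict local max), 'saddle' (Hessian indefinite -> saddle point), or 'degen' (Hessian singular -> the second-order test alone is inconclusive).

Compute the Hessian H = grad^2 f:
  H = [[9, 6], [6, 4]]
Verify stationarity: grad f(x*) = H x* + g = (0, 0).
Eigenvalues of H: 0, 13.
H has a zero eigenvalue (singular; positive semidefinite but not definite), so H is neither positive definite, negative definite, nor indefinite. The second-order test alone is inconclusive -> degen.
(Indeed, f is constant along the null direction of H through x*, so x* is not a strict local extremum.)

degen


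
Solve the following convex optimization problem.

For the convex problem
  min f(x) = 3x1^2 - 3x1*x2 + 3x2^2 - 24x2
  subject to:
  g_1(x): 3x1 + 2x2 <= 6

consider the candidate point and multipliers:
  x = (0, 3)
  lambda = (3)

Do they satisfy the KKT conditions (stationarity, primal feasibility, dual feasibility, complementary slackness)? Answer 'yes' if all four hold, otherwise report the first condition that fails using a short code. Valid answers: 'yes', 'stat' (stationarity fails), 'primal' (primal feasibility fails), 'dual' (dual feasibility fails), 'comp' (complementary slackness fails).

Gradient of f: grad f(x) = Q x + c = (-9, -6)
Constraint values g_i(x) = a_i^T x - b_i:
  g_1((0, 3)) = 0
Stationarity residual: grad f(x) + sum_i lambda_i a_i = (0, 0)
  -> stationarity OK
Primal feasibility (all g_i <= 0): OK
Dual feasibility (all lambda_i >= 0): OK
Complementary slackness (lambda_i * g_i(x) = 0 for all i): OK

Verdict: yes, KKT holds.

yes


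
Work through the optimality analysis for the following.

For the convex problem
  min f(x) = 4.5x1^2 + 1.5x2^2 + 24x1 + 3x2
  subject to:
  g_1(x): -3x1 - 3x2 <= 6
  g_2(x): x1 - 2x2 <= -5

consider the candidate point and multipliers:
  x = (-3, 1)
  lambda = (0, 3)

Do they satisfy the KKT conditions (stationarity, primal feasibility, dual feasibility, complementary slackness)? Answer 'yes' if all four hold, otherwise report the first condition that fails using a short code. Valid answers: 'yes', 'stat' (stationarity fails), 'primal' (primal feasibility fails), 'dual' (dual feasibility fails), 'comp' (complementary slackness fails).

Gradient of f: grad f(x) = Q x + c = (-3, 6)
Constraint values g_i(x) = a_i^T x - b_i:
  g_1((-3, 1)) = 0
  g_2((-3, 1)) = 0
Stationarity residual: grad f(x) + sum_i lambda_i a_i = (0, 0)
  -> stationarity OK
Primal feasibility (all g_i <= 0): OK
Dual feasibility (all lambda_i >= 0): OK
Complementary slackness (lambda_i * g_i(x) = 0 for all i): OK

Verdict: yes, KKT holds.

yes


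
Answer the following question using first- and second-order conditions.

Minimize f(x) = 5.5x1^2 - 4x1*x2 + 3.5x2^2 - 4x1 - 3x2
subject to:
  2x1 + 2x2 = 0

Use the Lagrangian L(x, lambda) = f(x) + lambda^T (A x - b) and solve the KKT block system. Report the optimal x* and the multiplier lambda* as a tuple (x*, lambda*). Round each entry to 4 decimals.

Form the Lagrangian:
  L(x, lambda) = (1/2) x^T Q x + c^T x + lambda^T (A x - b)
Stationarity (grad_x L = 0): Q x + c + A^T lambda = 0.
Primal feasibility: A x = b.

This gives the KKT block system:
  [ Q   A^T ] [ x     ]   [-c ]
  [ A    0  ] [ lambda ] = [ b ]

Solving the linear system:
  x*      = (0.0385, -0.0385)
  lambda* = (1.7115)
  f(x*)   = -0.0192

x* = (0.0385, -0.0385), lambda* = (1.7115)


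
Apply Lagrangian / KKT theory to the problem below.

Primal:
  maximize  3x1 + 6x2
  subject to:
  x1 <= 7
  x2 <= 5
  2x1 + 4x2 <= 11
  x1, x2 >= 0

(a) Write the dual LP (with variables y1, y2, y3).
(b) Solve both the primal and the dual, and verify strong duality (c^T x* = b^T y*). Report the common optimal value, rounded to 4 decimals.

The standard primal-dual pair for 'max c^T x s.t. A x <= b, x >= 0' is:
  Dual:  min b^T y  s.t.  A^T y >= c,  y >= 0.

So the dual LP is:
  minimize  7y1 + 5y2 + 11y3
  subject to:
    y1 + 2y3 >= 3
    y2 + 4y3 >= 6
    y1, y2, y3 >= 0

Solving the primal: x* = (5.5, 0).
  primal value c^T x* = 16.5.
Solving the dual: y* = (0, 0, 1.5).
  dual value b^T y* = 16.5.
Strong duality: c^T x* = b^T y*. Confirmed.

16.5


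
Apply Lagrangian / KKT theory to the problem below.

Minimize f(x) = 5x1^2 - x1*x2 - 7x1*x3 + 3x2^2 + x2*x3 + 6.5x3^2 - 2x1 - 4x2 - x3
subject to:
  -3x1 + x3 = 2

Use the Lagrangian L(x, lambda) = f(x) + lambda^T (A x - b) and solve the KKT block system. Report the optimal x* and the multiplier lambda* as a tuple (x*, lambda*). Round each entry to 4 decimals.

Form the Lagrangian:
  L(x, lambda) = (1/2) x^T Q x + c^T x + lambda^T (A x - b)
Stationarity (grad_x L = 0): Q x + c + A^T lambda = 0.
Primal feasibility: A x = b.

This gives the KKT block system:
  [ Q   A^T ] [ x     ]   [-c ]
  [ A    0  ] [ lambda ] = [ b ]

Solving the linear system:
  x*      = (-0.7075, 0.5692, -0.1225)
  lambda* = (-2.9289)
  f(x*)   = 2.5593

x* = (-0.7075, 0.5692, -0.1225), lambda* = (-2.9289)


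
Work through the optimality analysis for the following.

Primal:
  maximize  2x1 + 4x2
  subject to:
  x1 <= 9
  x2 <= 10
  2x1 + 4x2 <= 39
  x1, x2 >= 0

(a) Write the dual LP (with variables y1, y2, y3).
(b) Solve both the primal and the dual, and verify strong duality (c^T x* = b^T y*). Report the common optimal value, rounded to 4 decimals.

The standard primal-dual pair for 'max c^T x s.t. A x <= b, x >= 0' is:
  Dual:  min b^T y  s.t.  A^T y >= c,  y >= 0.

So the dual LP is:
  minimize  9y1 + 10y2 + 39y3
  subject to:
    y1 + 2y3 >= 2
    y2 + 4y3 >= 4
    y1, y2, y3 >= 0

Solving the primal: x* = (0, 9.75).
  primal value c^T x* = 39.
Solving the dual: y* = (0, 0, 1).
  dual value b^T y* = 39.
Strong duality: c^T x* = b^T y*. Confirmed.

39


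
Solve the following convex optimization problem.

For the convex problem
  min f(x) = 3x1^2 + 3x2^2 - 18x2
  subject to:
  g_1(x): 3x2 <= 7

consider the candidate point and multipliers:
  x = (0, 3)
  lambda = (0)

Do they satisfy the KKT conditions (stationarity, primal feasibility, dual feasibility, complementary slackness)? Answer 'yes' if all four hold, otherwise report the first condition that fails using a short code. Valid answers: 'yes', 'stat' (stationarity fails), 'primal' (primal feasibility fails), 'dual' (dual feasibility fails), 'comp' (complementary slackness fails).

Gradient of f: grad f(x) = Q x + c = (0, 0)
Constraint values g_i(x) = a_i^T x - b_i:
  g_1((0, 3)) = 2
Stationarity residual: grad f(x) + sum_i lambda_i a_i = (0, 0)
  -> stationarity OK
Primal feasibility (all g_i <= 0): FAILS
Dual feasibility (all lambda_i >= 0): OK
Complementary slackness (lambda_i * g_i(x) = 0 for all i): OK

Verdict: the first failing condition is primal_feasibility -> primal.

primal


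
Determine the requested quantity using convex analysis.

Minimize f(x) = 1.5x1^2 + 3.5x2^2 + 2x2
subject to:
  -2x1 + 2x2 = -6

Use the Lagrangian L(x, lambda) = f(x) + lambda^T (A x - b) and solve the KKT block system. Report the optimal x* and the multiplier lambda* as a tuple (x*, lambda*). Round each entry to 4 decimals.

Form the Lagrangian:
  L(x, lambda) = (1/2) x^T Q x + c^T x + lambda^T (A x - b)
Stationarity (grad_x L = 0): Q x + c + A^T lambda = 0.
Primal feasibility: A x = b.

This gives the KKT block system:
  [ Q   A^T ] [ x     ]   [-c ]
  [ A    0  ] [ lambda ] = [ b ]

Solving the linear system:
  x*      = (1.9, -1.1)
  lambda* = (2.85)
  f(x*)   = 7.45

x* = (1.9, -1.1), lambda* = (2.85)


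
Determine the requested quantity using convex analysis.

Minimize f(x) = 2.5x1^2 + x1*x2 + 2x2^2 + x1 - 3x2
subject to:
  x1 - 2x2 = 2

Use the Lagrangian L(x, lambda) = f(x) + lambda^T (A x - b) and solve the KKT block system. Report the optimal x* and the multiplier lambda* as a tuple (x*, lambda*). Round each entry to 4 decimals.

Form the Lagrangian:
  L(x, lambda) = (1/2) x^T Q x + c^T x + lambda^T (A x - b)
Stationarity (grad_x L = 0): Q x + c + A^T lambda = 0.
Primal feasibility: A x = b.

This gives the KKT block system:
  [ Q   A^T ] [ x     ]   [-c ]
  [ A    0  ] [ lambda ] = [ b ]

Solving the linear system:
  x*      = (0.5, -0.75)
  lambda* = (-2.75)
  f(x*)   = 4.125

x* = (0.5, -0.75), lambda* = (-2.75)
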